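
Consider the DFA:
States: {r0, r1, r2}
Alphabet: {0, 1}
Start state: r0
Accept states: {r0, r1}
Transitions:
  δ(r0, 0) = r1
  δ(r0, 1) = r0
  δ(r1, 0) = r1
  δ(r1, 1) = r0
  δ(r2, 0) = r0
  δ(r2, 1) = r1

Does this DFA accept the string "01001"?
Processing string "01001":
  r0 --0--> r1
  r1 --1--> r0
  r0 --0--> r1
  r1 --0--> r1
  r1 --1--> r0
Final state: r0
Accept states: {r0, r1}
Yes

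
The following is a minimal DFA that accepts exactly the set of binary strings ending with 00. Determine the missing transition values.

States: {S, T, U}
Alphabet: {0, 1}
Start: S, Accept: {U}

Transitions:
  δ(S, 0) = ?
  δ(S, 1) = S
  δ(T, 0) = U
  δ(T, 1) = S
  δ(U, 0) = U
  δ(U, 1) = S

From the language and accept set, identify what each state tracks — S: last symbol not 0; T: one trailing 0; U: two trailing 0's.
Each missing δ(q, a) is the state matching the new tracked value after reading a.
δ(S, 0) = T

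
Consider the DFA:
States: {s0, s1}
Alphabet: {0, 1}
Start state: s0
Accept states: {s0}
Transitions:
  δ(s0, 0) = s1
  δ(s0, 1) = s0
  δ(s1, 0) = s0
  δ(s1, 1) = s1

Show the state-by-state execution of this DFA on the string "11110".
read '1': s0 → s0
  read '1': s0 → s0
  read '1': s0 → s0
  read '1': s0 → s0
  read '0': s0 → s1
s0 -> s0 -> s0 -> s0 -> s0 -> s1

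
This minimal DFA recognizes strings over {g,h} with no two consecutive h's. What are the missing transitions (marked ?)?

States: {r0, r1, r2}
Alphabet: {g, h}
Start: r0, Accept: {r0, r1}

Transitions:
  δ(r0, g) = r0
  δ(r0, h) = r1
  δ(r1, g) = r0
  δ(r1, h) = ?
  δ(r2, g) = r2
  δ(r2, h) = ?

From the language and accept set, identify what each state tracks — r0: last symbol not h (ok); r1: last symbol h (ok); r2: saw hh (dead).
Each missing δ(q, a) is the state matching the new tracked value after reading a.
δ(r1, h) = r2; δ(r2, h) = r2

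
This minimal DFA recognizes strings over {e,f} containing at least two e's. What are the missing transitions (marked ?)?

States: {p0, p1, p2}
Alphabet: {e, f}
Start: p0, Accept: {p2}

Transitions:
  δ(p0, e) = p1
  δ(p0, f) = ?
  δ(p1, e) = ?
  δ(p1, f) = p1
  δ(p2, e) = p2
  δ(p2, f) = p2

From the language and accept set, identify what each state tracks — p0: zero e's seen; p1: one e seen; p2: ≥ two e's seen.
Each missing δ(q, a) is the state matching the new tracked value after reading a.
δ(p0, f) = p0; δ(p1, e) = p2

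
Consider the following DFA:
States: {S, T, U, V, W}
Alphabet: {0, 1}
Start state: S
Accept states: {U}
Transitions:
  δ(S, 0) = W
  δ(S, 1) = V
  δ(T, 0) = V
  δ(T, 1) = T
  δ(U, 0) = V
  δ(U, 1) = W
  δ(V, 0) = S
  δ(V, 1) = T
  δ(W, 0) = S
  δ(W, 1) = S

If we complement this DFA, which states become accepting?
Complement accept states = All states \ Original accept states
= {S, T, U, V, W} \ {U}
{S, T, V, W}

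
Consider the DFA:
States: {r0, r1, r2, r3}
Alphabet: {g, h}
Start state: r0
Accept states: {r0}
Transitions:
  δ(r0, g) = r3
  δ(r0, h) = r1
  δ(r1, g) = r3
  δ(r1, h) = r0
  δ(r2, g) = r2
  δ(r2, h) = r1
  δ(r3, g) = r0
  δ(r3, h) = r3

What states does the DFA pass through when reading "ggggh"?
read 'g': r0 → r3
  read 'g': r3 → r0
  read 'g': r0 → r3
  read 'g': r3 → r0
  read 'h': r0 → r1
r0 -> r3 -> r0 -> r3 -> r0 -> r1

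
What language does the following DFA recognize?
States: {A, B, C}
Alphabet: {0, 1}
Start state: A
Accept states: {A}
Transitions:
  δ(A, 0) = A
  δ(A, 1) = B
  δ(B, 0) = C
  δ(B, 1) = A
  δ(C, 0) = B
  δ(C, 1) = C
Testing a few strings:
  '0111' → reject
  '00' → accept
  '0' → accept
  '1101' → reject
State roles: A=value ≡ 0 (mod 3); B=value ≡ 1 (mod 3); C=value ≡ 2 (mod 3)
All binary strings representing a multiple of 3 (read in base 2; leading zeros allowed and ε counts as 0)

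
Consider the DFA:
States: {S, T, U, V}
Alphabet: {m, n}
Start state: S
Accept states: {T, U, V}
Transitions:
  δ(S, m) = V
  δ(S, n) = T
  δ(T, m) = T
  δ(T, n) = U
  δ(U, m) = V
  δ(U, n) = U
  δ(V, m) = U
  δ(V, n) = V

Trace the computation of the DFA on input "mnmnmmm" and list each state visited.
read 'm': S → V
  read 'n': V → V
  read 'm': V → U
  read 'n': U → U
  read 'm': U → V
  read 'm': V → U
  read 'm': U → V
S -> V -> V -> U -> U -> V -> U -> V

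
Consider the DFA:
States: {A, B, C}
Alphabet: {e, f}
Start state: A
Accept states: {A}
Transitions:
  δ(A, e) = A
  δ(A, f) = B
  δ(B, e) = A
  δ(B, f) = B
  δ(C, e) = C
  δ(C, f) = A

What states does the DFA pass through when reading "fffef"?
read 'f': A → B
  read 'f': B → B
  read 'f': B → B
  read 'e': B → A
  read 'f': A → B
A -> B -> B -> B -> A -> B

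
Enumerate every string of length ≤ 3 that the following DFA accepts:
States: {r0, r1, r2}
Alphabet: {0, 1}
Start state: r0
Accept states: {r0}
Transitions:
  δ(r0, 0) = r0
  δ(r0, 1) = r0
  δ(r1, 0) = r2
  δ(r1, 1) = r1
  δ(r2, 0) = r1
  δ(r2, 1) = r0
ε, 0, 1, 00, 01, 10, 11, 000, 001, 010, 011, 100, 101, 110, 111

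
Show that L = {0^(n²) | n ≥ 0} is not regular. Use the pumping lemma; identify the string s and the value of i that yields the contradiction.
Assume L is regular with pumping length p. Idea: pumping adds a fixed amount, but gaps between consecutive squares grow.
Choose s = 0^(p²) (length p² ≥ p). By the pumping lemma, s = xyz with |xy| ≤ p, |y| > 0, so |y| = k with 1 ≤ k ≤ p. Then |xy²z| = p²+k. Since p² < p²+k ≤ p²+p < (p+1)², the length p²+k lies strictly between consecutive squares, so it is not a perfect square and xy²z ∉ L.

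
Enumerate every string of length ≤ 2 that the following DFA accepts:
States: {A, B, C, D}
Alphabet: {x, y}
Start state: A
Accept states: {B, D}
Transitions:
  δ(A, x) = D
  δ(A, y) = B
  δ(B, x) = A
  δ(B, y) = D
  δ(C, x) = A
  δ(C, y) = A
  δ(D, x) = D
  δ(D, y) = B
x, y, xx, xy, yy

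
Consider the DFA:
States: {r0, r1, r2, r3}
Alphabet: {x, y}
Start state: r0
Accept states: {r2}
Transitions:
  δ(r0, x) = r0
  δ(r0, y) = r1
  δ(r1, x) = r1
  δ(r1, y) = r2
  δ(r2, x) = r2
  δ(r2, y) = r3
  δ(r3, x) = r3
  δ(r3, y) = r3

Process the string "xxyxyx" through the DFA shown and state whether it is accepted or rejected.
Processing string "xxyxyx":
  r0 --x--> r0
  r0 --x--> r0
  r0 --y--> r1
  r1 --x--> r1
  r1 --y--> r2
  r2 --x--> r2
Final state: r2
Accept states: {r2}
Yes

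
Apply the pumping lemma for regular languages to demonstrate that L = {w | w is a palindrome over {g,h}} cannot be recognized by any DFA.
Assume L is regular with pumping length p. Idea: pumping the leading g-block breaks the symmetry.
Choose s = g^p h g^p (a palindrome of length 2p+1 ≥ p). By the pumping lemma, s = xyz with |xy| ≤ p, |y| > 0, so y = g^k with k > 0 (xy lies entirely in the first g^p). Then xy²z = g^(p+k) h g^p, which is not a palindrome since p+k ≠ p.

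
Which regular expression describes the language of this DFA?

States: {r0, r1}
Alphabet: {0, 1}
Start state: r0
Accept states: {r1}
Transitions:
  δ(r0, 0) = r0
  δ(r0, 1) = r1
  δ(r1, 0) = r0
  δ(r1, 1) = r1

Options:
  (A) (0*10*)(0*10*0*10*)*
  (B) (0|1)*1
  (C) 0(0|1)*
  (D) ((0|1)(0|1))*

Check each option against the DFA on short strings; one disagreement eliminates an option:
  (A) (0*10*)(0*10*0*10*)*: on '10' the DFA goes r0 → r1 → r0 and rejects (r0 ∉ Accept), but the regex matches it → eliminate
  (B) (0|1)*1: agrees with the DFA on every string of length ≤ 6
  (C) 0(0|1)*: on '0' the DFA goes r0 → r0 and rejects (r0 ∉ Accept), but the regex matches it → eliminate
  (D) ((0|1)(0|1))*: on ε the DFA stays in r0 and rejects (r0 ∉ Accept), but the regex matches it → eliminate
Only (B) is consistent with the DFA.
(B) (0|1)*1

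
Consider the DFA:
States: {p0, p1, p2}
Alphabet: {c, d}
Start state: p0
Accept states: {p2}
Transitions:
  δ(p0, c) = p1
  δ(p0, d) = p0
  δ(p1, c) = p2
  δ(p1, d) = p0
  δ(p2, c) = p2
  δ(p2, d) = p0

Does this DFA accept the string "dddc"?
Processing string "dddc":
  p0 --d--> p0
  p0 --d--> p0
  p0 --d--> p0
  p0 --c--> p1
Final state: p1
Accept states: {p2}
No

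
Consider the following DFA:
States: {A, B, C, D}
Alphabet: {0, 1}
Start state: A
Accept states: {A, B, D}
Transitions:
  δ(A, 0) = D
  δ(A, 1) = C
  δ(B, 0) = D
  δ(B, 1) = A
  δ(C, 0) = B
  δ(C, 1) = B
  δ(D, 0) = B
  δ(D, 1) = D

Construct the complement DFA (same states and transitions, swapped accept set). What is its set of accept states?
Complement accept states = All states \ Original accept states
= {A, B, C, D} \ {A, B, D}
{C}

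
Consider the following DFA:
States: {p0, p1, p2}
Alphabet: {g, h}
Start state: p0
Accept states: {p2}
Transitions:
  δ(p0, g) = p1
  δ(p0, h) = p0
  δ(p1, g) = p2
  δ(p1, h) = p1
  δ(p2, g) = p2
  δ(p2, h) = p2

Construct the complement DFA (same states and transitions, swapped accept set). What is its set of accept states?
Complement accept states = All states \ Original accept states
= {p0, p1, p2} \ {p2}
{p0, p1}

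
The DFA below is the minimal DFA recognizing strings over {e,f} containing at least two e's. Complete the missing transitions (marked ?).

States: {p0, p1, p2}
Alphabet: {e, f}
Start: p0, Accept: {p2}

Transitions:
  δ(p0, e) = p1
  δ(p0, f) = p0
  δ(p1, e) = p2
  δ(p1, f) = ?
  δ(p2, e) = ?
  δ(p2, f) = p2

From the language and accept set, identify what each state tracks — p0: zero e's seen; p1: one e seen; p2: ≥ two e's seen.
Each missing δ(q, a) is the state matching the new tracked value after reading a.
δ(p1, f) = p1; δ(p2, e) = p2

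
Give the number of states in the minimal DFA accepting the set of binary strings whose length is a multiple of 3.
By Myhill–Nerode, count the distinguishable equivalence classes: three classes — length mod 3.
3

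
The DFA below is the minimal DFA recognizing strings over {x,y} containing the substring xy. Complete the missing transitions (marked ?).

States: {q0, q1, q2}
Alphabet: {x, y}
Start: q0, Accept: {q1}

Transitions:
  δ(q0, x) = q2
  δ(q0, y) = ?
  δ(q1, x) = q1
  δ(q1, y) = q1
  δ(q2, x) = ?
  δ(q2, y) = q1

From the language and accept set, identify what each state tracks — q0: no x seen yet; q1: substring xy seen; q2: seen a x, waiting for y.
Each missing δ(q, a) is the state matching the new tracked value after reading a.
δ(q0, y) = q0; δ(q2, x) = q2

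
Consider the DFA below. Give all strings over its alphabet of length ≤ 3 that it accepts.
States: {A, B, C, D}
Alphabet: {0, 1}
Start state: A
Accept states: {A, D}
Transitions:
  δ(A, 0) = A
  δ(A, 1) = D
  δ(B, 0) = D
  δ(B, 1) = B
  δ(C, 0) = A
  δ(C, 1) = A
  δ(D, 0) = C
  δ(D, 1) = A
ε, 0, 1, 00, 01, 11, 000, 001, 011, 100, 101, 110, 111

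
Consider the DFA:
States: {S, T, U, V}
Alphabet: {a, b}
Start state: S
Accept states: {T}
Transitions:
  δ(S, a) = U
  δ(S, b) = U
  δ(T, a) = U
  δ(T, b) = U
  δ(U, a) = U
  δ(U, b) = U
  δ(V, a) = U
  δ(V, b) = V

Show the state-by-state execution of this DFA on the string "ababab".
read 'a': S → U
  read 'b': U → U
  read 'a': U → U
  read 'b': U → U
  read 'a': U → U
  read 'b': U → U
S -> U -> U -> U -> U -> U -> U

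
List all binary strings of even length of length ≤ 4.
ε, 00, 01, 10, 11, 0000, 0001, 0010, 0011, 0100, 0101, 0110, 0111, 1000, 1001, 1010, 1011, 1100, 1101, 1110, 1111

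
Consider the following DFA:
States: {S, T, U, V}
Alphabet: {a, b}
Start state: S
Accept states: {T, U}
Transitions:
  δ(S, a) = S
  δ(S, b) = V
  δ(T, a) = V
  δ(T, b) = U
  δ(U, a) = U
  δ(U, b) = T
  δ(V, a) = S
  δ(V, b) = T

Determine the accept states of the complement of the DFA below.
Complement accept states = All states \ Original accept states
= {S, T, U, V} \ {T, U}
{S, V}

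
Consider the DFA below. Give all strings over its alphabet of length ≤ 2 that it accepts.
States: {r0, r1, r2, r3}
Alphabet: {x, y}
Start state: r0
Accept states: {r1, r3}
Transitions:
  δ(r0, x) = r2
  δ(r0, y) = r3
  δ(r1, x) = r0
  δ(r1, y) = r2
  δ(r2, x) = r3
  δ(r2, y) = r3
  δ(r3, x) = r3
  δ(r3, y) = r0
y, xx, xy, yx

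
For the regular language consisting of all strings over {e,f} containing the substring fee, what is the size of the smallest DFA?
By Myhill–Nerode, count the distinguishable equivalence classes: 4 classes — one per longest suffix of the input that is a prefix of 'fee' (lengths 0 through 2), plus an absorbing 'already seen fee' class.
4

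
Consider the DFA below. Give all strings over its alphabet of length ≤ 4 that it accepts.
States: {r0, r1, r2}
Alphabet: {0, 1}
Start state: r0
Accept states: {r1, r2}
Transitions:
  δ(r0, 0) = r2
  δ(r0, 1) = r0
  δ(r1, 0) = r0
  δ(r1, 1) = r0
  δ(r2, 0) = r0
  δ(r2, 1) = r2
0, 01, 10, 000, 011, 101, 110, 0001, 0010, 0100, 0111, 1000, 1011, 1101, 1110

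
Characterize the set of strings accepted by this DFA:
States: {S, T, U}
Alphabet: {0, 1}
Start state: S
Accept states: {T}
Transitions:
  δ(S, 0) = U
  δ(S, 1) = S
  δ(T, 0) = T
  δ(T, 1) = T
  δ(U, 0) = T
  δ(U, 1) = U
Testing a few strings:
  '00' → accept
  '0110' → accept
  '1010' → accept
  '0111' → reject
State roles: S=zero 0's seen; T=≥ two 0's seen; U=one 0 seen
All binary strings containing at least two 0's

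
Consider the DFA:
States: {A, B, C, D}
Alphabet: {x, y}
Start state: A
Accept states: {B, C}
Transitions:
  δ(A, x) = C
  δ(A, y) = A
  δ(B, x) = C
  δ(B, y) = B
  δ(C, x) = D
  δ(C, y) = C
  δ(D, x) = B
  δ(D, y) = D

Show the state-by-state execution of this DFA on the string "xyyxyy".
read 'x': A → C
  read 'y': C → C
  read 'y': C → C
  read 'x': C → D
  read 'y': D → D
  read 'y': D → D
A -> C -> C -> C -> D -> D -> D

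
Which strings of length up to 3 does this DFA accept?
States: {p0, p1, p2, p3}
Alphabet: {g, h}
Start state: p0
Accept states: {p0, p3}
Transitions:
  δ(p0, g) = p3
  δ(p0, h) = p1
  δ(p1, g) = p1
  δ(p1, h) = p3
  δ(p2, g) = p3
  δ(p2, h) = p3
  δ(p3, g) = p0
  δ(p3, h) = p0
ε, g, gg, gh, hh, ggg, ghg, hgh, hhg, hhh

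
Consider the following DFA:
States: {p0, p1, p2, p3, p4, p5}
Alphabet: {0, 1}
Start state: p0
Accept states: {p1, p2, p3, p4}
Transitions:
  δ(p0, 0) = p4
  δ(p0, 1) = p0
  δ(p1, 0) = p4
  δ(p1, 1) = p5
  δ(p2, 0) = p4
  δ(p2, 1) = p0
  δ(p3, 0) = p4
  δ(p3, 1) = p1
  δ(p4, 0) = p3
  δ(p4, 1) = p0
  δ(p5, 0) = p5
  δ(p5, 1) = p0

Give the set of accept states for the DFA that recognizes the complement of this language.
Complement accept states = All states \ Original accept states
= {p0, p1, p2, p3, p4, p5} \ {p1, p2, p3, p4}
{p0, p5}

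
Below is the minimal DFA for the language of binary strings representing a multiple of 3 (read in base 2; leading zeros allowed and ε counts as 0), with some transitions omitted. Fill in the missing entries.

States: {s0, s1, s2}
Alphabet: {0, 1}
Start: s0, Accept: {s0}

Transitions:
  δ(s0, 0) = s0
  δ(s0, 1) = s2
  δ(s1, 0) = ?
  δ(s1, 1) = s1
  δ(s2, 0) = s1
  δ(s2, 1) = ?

From the language and accept set, identify what each state tracks — s0: value ≡ 0 (mod 3); s1: value ≡ 2 (mod 3); s2: value ≡ 1 (mod 3).
Each missing δ(q, a) is the state matching the new tracked value after reading a.
δ(s1, 0) = s2; δ(s2, 1) = s0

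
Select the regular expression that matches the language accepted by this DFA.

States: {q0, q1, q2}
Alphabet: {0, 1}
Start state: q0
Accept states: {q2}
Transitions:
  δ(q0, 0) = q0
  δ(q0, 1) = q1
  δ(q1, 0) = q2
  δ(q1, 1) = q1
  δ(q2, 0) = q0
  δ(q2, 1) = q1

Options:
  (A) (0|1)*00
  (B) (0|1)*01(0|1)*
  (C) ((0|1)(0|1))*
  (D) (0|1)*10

Check each option against the DFA on short strings; one disagreement eliminates an option:
  (A) (0|1)*00: on '00' the DFA goes q0 → q0 → q0 and rejects (q0 ∉ Accept), but the regex matches it → eliminate
  (B) (0|1)*01(0|1)*: on '01' the DFA goes q0 → q0 → q1 and rejects (q1 ∉ Accept), but the regex matches it → eliminate
  (C) ((0|1)(0|1))*: on ε the DFA stays in q0 and rejects (q0 ∉ Accept), but the regex matches it → eliminate
  (D) (0|1)*10: agrees with the DFA on every string of length ≤ 6
Only (D) is consistent with the DFA.
(D) (0|1)*10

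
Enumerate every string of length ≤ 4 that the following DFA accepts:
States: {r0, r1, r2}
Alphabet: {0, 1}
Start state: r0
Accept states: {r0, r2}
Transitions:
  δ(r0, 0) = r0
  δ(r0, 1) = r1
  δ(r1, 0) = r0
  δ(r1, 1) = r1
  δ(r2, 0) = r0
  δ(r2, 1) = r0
ε, 0, 00, 10, 000, 010, 100, 110, 0000, 0010, 0100, 0110, 1000, 1010, 1100, 1110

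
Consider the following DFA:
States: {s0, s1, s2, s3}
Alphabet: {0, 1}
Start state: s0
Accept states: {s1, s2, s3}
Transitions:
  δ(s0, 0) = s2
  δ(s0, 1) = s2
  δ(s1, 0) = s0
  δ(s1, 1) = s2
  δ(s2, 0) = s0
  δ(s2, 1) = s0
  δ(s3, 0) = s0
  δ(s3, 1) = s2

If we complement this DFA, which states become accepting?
Complement accept states = All states \ Original accept states
= {s0, s1, s2, s3} \ {s1, s2, s3}
{s0}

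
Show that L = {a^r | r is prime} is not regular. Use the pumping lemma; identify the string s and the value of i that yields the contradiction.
Assume L is regular with pumping length p. Idea: pumping by a suitable count produces a composite length.
Let q be a prime with q ≥ p and choose s = a^q ∈ L. By the pumping lemma, s = xyz with |xy| ≤ p, |y| = k ≥ 1. Take i = q+1: |xy^(q+1)z| = q + q·k = q(1+k). Since q ≥ 2 and 1+k ≥ 2, q(1+k) is composite, so xy^(q+1)z ∉ L.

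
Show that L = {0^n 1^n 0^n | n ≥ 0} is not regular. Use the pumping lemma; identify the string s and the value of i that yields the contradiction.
Assume L is regular with pumping length p. Idea: pumping the first 0-block unbalances it against the other two.
Choose s = 0^p 1^p 0^p ∈ L (|s| = 3p ≥ p). By the pumping lemma, s = xyz with |xy| ≤ p, |y| > 0, so y = 0^k with k ≥ 1, inside the first 0-block. Then xy²z = 0^(p+k) 1^p 0^p. The first block has length p+k ≠ p, so the three block lengths are no longer equal and xy²z ∉ L.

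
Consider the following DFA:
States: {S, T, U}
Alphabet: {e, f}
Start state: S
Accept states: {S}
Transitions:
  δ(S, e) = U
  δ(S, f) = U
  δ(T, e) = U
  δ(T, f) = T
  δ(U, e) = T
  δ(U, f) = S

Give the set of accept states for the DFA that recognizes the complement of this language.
Complement accept states = All states \ Original accept states
= {S, T, U} \ {S}
{T, U}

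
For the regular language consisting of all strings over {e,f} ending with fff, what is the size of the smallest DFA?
By Myhill–Nerode, count the distinguishable equivalence classes: 4 classes — one per longest suffix of the input that is a prefix of 'fff' (lengths 0 through 3); only the length-3 class is accepting.
4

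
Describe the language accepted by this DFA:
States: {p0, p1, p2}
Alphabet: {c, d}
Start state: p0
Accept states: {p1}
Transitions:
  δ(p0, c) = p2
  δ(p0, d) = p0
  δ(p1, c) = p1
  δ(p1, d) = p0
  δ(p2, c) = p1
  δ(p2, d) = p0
Testing a few strings:
  'cd' → reject
  'ccdd' → reject
  'd' → reject
  'cc' → accept
State roles: p0=last symbol not c; p1=two trailing c's; p2=one trailing c
All strings over {c,d} ending with cc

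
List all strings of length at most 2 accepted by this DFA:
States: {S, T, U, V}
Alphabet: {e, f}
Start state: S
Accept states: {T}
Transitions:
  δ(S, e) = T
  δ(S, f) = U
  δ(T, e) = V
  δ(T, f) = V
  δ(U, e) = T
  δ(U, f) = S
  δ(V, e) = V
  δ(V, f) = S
e, fe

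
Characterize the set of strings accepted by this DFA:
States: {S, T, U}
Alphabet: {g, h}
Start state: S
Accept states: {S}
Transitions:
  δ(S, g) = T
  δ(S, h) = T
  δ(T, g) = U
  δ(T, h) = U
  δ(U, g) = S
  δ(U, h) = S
Testing a few strings:
  'gg' → reject
  'hg' → reject
  'g' → reject
  'hhg' → accept
State roles: S=length ≡ 0 (mod 3); T=length ≡ 1 (mod 3); U=length ≡ 2 (mod 3)
All strings over {g,h} whose length is a multiple of 3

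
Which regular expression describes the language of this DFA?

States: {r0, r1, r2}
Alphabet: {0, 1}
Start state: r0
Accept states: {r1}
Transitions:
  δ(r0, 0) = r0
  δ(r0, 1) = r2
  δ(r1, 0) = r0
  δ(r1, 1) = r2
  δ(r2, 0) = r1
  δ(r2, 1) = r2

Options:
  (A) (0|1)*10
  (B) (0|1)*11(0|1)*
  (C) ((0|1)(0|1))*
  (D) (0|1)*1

Check each option against the DFA on short strings; one disagreement eliminates an option:
  (A) (0|1)*10: agrees with the DFA on every string of length ≤ 6
  (B) (0|1)*11(0|1)*: on '10' the DFA goes r0 → r2 → r1 and accepts (r1 ∈ Accept), but the regex does not match it → eliminate
  (C) ((0|1)(0|1))*: on ε the DFA stays in r0 and rejects (r0 ∉ Accept), but the regex matches it → eliminate
  (D) (0|1)*1: on '1' the DFA goes r0 → r2 and rejects (r2 ∉ Accept), but the regex matches it → eliminate
Only (A) is consistent with the DFA.
(A) (0|1)*10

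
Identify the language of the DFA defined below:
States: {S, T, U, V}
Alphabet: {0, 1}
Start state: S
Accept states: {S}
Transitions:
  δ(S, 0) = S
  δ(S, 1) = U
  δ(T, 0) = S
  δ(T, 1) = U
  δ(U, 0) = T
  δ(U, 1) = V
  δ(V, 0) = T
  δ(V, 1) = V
Testing a few strings:
  '100' → accept
  '001' → reject
  '000' → accept
  '011' → reject
State roles: S=value ≡ 0 (mod 4); T=value ≡ 2 (mod 4); U=value ≡ 1 (mod 4); V=value ≡ 3 (mod 4)
All binary strings representing a multiple of 4 (read in base 2; leading zeros allowed and ε counts as 0)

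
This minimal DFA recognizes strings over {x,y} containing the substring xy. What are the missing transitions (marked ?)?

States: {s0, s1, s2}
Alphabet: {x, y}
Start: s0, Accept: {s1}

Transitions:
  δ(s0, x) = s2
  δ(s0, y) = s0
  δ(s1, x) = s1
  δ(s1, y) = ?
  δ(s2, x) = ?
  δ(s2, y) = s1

From the language and accept set, identify what each state tracks — s0: no x seen yet; s1: substring xy seen; s2: seen a x, waiting for y.
Each missing δ(q, a) is the state matching the new tracked value after reading a.
δ(s1, y) = s1; δ(s2, x) = s2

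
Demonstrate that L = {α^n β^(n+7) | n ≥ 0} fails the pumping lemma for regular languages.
Assume L is regular with pumping length p. Idea: pumping the α-block breaks the fixed offset of 7.
Choose s = α^p β^(p+7) ∈ L. By the pumping lemma, s = xyz with |xy| ≤ p, |y| > 0, so y = α^k with k ≥ 1. Then xy²z = α^(p+k) β^(p+7). For this to be in L we would need p+7 = (p+k)+7, i.e. k = 0, contradicting k ≥ 1. So xy²z ∉ L.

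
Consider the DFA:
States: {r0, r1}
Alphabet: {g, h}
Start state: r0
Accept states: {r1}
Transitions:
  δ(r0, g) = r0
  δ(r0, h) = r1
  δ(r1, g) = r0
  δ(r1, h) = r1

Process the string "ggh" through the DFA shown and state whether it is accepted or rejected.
Processing string "ggh":
  r0 --g--> r0
  r0 --g--> r0
  r0 --h--> r1
Final state: r1
Accept states: {r1}
Yes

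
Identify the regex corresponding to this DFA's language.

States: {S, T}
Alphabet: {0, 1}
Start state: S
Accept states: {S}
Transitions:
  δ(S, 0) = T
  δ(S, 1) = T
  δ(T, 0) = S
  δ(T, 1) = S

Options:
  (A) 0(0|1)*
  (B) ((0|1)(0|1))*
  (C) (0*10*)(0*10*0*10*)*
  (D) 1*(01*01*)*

Check each option against the DFA on short strings; one disagreement eliminates an option:
  (A) 0(0|1)*: on ε the DFA stays in S and accepts (S ∈ Accept), but the regex does not match it → eliminate
  (B) ((0|1)(0|1))*: agrees with the DFA on every string of length ≤ 6
  (C) (0*10*)(0*10*0*10*)*: on ε the DFA stays in S and accepts (S ∈ Accept), but the regex does not match it → eliminate
  (D) 1*(01*01*)*: on '1' the DFA goes S → T and rejects (T ∉ Accept), but the regex matches it → eliminate
Only (B) is consistent with the DFA.
(B) ((0|1)(0|1))*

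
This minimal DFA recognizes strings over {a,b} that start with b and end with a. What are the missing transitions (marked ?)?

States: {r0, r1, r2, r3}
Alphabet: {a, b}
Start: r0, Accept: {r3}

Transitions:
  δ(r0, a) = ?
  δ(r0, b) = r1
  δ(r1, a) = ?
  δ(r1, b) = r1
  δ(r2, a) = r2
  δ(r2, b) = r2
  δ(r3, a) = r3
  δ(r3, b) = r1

From the language and accept set, identify what each state tracks — r0: no input read; r1: started with b, last symbol b; r2: started with a (dead); r3: started with b, last symbol a.
Each missing δ(q, a) is the state matching the new tracked value after reading a.
δ(r0, a) = r2; δ(r1, a) = r3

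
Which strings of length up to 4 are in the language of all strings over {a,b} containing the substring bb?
bb, abb, bba, bbb, aabb, abba, abbb, babb, bbaa, bbab, bbba, bbbb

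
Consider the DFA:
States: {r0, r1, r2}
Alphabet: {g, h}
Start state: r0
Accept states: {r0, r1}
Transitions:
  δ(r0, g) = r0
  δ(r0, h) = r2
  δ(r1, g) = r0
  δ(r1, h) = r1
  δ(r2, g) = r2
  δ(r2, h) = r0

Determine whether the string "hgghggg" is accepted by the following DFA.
Processing string "hgghggg":
  r0 --h--> r2
  r2 --g--> r2
  r2 --g--> r2
  r2 --h--> r0
  r0 --g--> r0
  r0 --g--> r0
  r0 --g--> r0
Final state: r0
Accept states: {r0, r1}
Yes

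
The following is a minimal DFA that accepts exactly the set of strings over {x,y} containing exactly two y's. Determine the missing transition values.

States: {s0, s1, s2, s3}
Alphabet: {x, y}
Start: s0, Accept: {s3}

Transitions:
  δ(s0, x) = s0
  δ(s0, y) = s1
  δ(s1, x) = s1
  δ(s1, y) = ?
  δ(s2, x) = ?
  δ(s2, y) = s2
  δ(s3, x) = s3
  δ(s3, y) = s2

From the language and accept set, identify what each state tracks — s0: zero y's; s1: one y; s2: ≥ three y's (dead); s3: two y's.
Each missing δ(q, a) is the state matching the new tracked value after reading a.
δ(s1, y) = s3; δ(s2, x) = s2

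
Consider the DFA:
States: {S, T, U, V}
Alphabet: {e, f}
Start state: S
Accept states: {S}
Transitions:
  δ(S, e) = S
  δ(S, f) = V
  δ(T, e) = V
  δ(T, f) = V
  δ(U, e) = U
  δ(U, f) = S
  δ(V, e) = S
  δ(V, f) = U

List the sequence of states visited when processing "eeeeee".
read 'e': S → S
  read 'e': S → S
  read 'e': S → S
  read 'e': S → S
  read 'e': S → S
  read 'e': S → S
S -> S -> S -> S -> S -> S -> S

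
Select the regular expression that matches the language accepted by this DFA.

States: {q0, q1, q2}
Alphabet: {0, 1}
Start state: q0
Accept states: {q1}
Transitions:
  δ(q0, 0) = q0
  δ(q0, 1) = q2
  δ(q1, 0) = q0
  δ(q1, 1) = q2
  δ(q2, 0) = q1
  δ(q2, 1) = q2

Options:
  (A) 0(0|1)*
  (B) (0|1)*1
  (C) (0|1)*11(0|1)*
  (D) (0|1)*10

Check each option against the DFA on short strings; one disagreement eliminates an option:
  (A) 0(0|1)*: on '0' the DFA goes q0 → q0 and rejects (q0 ∉ Accept), but the regex matches it → eliminate
  (B) (0|1)*1: on '1' the DFA goes q0 → q2 and rejects (q2 ∉ Accept), but the regex matches it → eliminate
  (C) (0|1)*11(0|1)*: on '10' the DFA goes q0 → q2 → q1 and accepts (q1 ∈ Accept), but the regex does not match it → eliminate
  (D) (0|1)*10: agrees with the DFA on every string of length ≤ 6
Only (D) is consistent with the DFA.
(D) (0|1)*10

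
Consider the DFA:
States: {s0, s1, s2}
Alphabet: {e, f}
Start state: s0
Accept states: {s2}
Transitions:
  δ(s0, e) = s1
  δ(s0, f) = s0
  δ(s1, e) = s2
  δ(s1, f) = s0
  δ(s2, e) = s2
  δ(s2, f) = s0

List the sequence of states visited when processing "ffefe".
read 'f': s0 → s0
  read 'f': s0 → s0
  read 'e': s0 → s1
  read 'f': s1 → s0
  read 'e': s0 → s1
s0 -> s0 -> s0 -> s1 -> s0 -> s1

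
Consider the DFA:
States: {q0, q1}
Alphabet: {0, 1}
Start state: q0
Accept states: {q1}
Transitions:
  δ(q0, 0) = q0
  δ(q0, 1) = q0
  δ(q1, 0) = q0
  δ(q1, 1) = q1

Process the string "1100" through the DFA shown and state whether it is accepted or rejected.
Processing string "1100":
  q0 --1--> q0
  q0 --1--> q0
  q0 --0--> q0
  q0 --0--> q0
Final state: q0
Accept states: {q1}
No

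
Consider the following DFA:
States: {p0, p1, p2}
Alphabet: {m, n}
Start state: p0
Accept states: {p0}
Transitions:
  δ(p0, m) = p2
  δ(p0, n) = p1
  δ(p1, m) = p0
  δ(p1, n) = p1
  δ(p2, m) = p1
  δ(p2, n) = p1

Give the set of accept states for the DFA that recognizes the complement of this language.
Complement accept states = All states \ Original accept states
= {p0, p1, p2} \ {p0}
{p1, p2}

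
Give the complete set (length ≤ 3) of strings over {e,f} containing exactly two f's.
ff, eff, fef, ffe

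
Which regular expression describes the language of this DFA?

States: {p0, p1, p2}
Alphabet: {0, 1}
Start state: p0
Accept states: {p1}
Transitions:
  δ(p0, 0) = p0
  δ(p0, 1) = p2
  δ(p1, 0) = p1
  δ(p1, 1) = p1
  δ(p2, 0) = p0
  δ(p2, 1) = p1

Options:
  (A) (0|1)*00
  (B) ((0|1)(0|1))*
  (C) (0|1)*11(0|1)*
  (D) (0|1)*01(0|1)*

Check each option against the DFA on short strings; one disagreement eliminates an option:
  (A) (0|1)*00: on '00' the DFA goes p0 → p0 → p0 and rejects (p0 ∉ Accept), but the regex matches it → eliminate
  (B) ((0|1)(0|1))*: on ε the DFA stays in p0 and rejects (p0 ∉ Accept), but the regex matches it → eliminate
  (C) (0|1)*11(0|1)*: agrees with the DFA on every string of length ≤ 6
  (D) (0|1)*01(0|1)*: on '01' the DFA goes p0 → p0 → p2 and rejects (p2 ∉ Accept), but the regex matches it → eliminate
Only (C) is consistent with the DFA.
(C) (0|1)*11(0|1)*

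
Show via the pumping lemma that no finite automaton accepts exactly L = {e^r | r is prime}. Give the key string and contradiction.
Assume L is regular with pumping length p. Idea: pumping by a suitable count produces a composite length.
Let q be a prime with q ≥ p and choose s = e^q ∈ L. By the pumping lemma, s = xyz with |xy| ≤ p, |y| = k ≥ 1. Take i = q+1: |xy^(q+1)z| = q + q·k = q(1+k). Since q ≥ 2 and 1+k ≥ 2, q(1+k) is composite, so xy^(q+1)z ∉ L.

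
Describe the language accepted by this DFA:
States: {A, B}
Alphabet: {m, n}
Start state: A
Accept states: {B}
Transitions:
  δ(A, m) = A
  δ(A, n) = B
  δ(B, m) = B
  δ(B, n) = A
Testing a few strings:
  'mm' → reject
  'mmn' → accept
  'mn' → accept
  'mnm' → accept
State roles: A=even number of n's so far; B=odd number of n's so far
All strings over {m,n} with an odd number of n's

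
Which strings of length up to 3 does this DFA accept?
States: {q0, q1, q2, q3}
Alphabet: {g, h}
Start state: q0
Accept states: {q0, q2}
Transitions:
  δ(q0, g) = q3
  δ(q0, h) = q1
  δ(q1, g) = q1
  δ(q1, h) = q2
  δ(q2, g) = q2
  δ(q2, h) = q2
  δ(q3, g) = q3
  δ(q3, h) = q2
ε, gh, hh, ggh, ghg, ghh, hgh, hhg, hhh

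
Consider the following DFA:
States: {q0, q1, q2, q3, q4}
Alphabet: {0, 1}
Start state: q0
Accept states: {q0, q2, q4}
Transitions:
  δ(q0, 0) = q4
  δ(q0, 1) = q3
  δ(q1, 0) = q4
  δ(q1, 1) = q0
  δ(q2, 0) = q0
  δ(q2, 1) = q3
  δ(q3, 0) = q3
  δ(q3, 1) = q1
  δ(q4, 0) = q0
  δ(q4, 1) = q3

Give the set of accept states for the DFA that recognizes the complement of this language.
Complement accept states = All states \ Original accept states
= {q0, q1, q2, q3, q4} \ {q0, q2, q4}
{q1, q3}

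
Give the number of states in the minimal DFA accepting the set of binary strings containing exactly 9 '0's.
By Myhill–Nerode, count the distinguishable equivalence classes: 11 classes — having seen 0, 1, …, 9, or >9 copies of '0'; the count-9 class is the only accepting one and >9 is dead.
11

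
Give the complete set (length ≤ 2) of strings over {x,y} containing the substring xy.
xy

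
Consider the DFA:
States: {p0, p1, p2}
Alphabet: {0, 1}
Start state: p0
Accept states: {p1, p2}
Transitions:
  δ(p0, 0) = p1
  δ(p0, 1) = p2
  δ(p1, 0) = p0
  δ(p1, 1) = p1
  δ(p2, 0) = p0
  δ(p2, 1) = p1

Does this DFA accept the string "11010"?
Processing string "11010":
  p0 --1--> p2
  p2 --1--> p1
  p1 --0--> p0
  p0 --1--> p2
  p2 --0--> p0
Final state: p0
Accept states: {p1, p2}
No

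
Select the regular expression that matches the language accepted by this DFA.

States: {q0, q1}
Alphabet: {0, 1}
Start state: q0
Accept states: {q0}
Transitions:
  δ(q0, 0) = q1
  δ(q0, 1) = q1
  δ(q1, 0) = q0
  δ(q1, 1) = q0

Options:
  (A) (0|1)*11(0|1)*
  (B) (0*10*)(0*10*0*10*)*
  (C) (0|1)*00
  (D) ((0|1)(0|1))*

Check each option against the DFA on short strings; one disagreement eliminates an option:
  (A) (0|1)*11(0|1)*: on ε the DFA stays in q0 and accepts (q0 ∈ Accept), but the regex does not match it → eliminate
  (B) (0*10*)(0*10*0*10*)*: on ε the DFA stays in q0 and accepts (q0 ∈ Accept), but the regex does not match it → eliminate
  (C) (0|1)*00: on ε the DFA stays in q0 and accepts (q0 ∈ Accept), but the regex does not match it → eliminate
  (D) ((0|1)(0|1))*: agrees with the DFA on every string of length ≤ 6
Only (D) is consistent with the DFA.
(D) ((0|1)(0|1))*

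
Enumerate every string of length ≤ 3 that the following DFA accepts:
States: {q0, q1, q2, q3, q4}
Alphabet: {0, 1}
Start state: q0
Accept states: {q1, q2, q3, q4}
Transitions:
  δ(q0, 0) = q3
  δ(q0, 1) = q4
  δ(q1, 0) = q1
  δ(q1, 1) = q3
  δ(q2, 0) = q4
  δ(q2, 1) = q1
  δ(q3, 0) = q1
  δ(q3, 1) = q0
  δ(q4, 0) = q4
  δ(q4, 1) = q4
0, 1, 00, 10, 11, 000, 001, 010, 011, 100, 101, 110, 111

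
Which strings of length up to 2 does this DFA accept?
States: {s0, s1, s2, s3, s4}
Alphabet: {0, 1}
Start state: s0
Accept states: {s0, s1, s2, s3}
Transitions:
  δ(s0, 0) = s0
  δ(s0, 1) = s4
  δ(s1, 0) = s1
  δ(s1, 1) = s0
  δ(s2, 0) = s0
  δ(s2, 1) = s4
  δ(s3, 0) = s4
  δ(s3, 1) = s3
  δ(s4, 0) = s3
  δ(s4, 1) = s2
ε, 0, 00, 10, 11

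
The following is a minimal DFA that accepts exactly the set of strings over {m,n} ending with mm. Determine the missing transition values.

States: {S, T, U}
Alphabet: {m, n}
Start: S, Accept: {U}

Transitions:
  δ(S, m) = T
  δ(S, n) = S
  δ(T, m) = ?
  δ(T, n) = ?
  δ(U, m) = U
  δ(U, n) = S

From the language and accept set, identify what each state tracks — S: last symbol not m; T: one trailing m; U: two trailing m's.
Each missing δ(q, a) is the state matching the new tracked value after reading a.
δ(T, m) = U; δ(T, n) = S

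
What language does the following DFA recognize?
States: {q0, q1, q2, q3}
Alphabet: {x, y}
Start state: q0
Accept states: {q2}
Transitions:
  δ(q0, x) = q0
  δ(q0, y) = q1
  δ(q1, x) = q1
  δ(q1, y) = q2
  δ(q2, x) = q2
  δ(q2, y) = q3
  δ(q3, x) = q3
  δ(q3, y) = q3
Testing a few strings:
  'xyx' → reject
  'yx' → reject
  'xy' → reject
  'yxx' → reject
State roles: q0=zero y's; q1=one y; q2=two y's; q3=≥ three y's (dead)
All strings over {x,y} containing exactly two y's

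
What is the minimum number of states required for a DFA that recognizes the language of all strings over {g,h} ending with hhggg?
By Myhill–Nerode, count the distinguishable equivalence classes: 6 classes — one per longest suffix of the input that is a prefix of 'hhggg' (lengths 0 through 5); only the length-5 class is accepting.
6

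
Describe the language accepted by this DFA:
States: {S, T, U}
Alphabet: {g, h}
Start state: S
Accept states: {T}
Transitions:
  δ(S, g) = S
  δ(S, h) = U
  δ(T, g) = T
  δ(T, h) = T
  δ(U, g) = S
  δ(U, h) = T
Testing a few strings:
  'hhgg' → accept
  'hh' → accept
  'gh' → reject
  'hhg' → accept
State roles: S=no progress toward hh; T=substring hh seen; U=one trailing h
All strings over {g,h} containing the substring hh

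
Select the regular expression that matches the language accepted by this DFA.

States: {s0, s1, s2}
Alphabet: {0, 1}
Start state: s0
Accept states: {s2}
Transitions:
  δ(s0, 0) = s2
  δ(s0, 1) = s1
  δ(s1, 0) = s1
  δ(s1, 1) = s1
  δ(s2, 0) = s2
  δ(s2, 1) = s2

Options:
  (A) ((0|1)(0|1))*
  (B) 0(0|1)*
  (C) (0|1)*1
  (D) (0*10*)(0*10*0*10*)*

Check each option against the DFA on short strings; one disagreement eliminates an option:
  (A) ((0|1)(0|1))*: on ε the DFA stays in s0 and rejects (s0 ∉ Accept), but the regex matches it → eliminate
  (B) 0(0|1)*: agrees with the DFA on every string of length ≤ 6
  (C) (0|1)*1: on '0' the DFA goes s0 → s2 and accepts (s2 ∈ Accept), but the regex does not match it → eliminate
  (D) (0*10*)(0*10*0*10*)*: on '0' the DFA goes s0 → s2 and accepts (s2 ∈ Accept), but the regex does not match it → eliminate
Only (B) is consistent with the DFA.
(B) 0(0|1)*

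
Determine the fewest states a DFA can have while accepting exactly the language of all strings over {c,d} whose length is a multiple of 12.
By Myhill–Nerode, count the distinguishable equivalence classes: 12 classes — one per residue of the length mod 12; class i is distinguished from class j by any string of length (12 − i) mod 12.
12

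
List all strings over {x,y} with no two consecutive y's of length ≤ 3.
ε, x, y, xx, xy, yx, xxx, xxy, xyx, yxx, yxy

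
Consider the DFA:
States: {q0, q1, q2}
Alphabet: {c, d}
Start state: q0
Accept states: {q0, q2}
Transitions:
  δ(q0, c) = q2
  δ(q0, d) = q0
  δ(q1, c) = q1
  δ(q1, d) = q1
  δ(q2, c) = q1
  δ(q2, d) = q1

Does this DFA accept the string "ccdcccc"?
Processing string "ccdcccc":
  q0 --c--> q2
  q2 --c--> q1
  q1 --d--> q1
  q1 --c--> q1
  q1 --c--> q1
  q1 --c--> q1
  q1 --c--> q1
Final state: q1
Accept states: {q0, q2}
No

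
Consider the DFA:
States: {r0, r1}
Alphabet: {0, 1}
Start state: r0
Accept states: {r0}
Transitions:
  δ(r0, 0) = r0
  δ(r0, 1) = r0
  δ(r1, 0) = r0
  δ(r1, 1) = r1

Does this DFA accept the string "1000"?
Processing string "1000":
  r0 --1--> r0
  r0 --0--> r0
  r0 --0--> r0
  r0 --0--> r0
Final state: r0
Accept states: {r0}
Yes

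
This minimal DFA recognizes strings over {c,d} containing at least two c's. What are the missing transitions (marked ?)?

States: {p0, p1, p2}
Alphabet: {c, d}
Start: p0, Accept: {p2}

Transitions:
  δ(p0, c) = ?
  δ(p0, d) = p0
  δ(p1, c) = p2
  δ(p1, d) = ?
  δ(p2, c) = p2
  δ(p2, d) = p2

From the language and accept set, identify what each state tracks — p0: zero c's seen; p1: one c seen; p2: ≥ two c's seen.
Each missing δ(q, a) is the state matching the new tracked value after reading a.
δ(p0, c) = p1; δ(p1, d) = p1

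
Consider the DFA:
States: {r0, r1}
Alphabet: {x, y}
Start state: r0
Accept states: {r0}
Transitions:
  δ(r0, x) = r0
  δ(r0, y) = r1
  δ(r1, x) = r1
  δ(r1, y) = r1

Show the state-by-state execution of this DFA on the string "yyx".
read 'y': r0 → r1
  read 'y': r1 → r1
  read 'x': r1 → r1
r0 -> r1 -> r1 -> r1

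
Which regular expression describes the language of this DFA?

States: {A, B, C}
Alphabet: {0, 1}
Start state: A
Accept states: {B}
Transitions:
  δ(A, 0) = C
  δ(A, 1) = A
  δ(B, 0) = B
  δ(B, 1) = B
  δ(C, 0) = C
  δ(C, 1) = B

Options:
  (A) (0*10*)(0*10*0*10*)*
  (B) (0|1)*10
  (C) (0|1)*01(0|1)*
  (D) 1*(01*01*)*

Check each option against the DFA on short strings; one disagreement eliminates an option:
  (A) (0*10*)(0*10*0*10*)*: on '1' the DFA goes A → A and rejects (A ∉ Accept), but the regex matches it → eliminate
  (B) (0|1)*10: on '01' the DFA goes A → C → B and accepts (B ∈ Accept), but the regex does not match it → eliminate
  (C) (0|1)*01(0|1)*: agrees with the DFA on every string of length ≤ 6
  (D) 1*(01*01*)*: on ε the DFA stays in A and rejects (A ∉ Accept), but the regex matches it → eliminate
Only (C) is consistent with the DFA.
(C) (0|1)*01(0|1)*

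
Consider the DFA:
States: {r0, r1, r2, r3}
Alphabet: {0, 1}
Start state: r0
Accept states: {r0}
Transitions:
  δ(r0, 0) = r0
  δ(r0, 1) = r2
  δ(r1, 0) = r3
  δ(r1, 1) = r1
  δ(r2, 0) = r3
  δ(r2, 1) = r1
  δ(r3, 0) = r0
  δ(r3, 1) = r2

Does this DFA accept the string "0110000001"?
Processing string "0110000001":
  r0 --0--> r0
  r0 --1--> r2
  r2 --1--> r1
  r1 --0--> r3
  r3 --0--> r0
  r0 --0--> r0
  r0 --0--> r0
  r0 --0--> r0
  r0 --0--> r0
  r0 --1--> r2
Final state: r2
Accept states: {r0}
No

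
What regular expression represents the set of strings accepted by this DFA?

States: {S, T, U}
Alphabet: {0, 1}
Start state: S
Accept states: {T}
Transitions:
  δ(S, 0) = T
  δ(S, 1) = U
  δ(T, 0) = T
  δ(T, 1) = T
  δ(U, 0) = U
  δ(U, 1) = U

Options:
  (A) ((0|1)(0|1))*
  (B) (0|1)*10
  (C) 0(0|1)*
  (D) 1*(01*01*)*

Check each option against the DFA on short strings; one disagreement eliminates an option:
  (A) ((0|1)(0|1))*: on ε the DFA stays in S and rejects (S ∉ Accept), but the regex matches it → eliminate
  (B) (0|1)*10: on '0' the DFA goes S → T and accepts (T ∈ Accept), but the regex does not match it → eliminate
  (C) 0(0|1)*: agrees with the DFA on every string of length ≤ 6
  (D) 1*(01*01*)*: on ε the DFA stays in S and rejects (S ∉ Accept), but the regex matches it → eliminate
Only (C) is consistent with the DFA.
(C) 0(0|1)*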